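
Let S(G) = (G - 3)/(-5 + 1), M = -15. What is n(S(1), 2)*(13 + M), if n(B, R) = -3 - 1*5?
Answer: 16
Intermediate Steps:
S(G) = ¾ - G/4 (S(G) = (-3 + G)/(-4) = (-3 + G)*(-¼) = ¾ - G/4)
n(B, R) = -8 (n(B, R) = -3 - 5 = -8)
n(S(1), 2)*(13 + M) = -8*(13 - 15) = -8*(-2) = 16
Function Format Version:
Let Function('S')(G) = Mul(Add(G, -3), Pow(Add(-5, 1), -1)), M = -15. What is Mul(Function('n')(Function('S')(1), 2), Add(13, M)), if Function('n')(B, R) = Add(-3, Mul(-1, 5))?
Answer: 16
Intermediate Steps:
Function('S')(G) = Add(Rational(3, 4), Mul(Rational(-1, 4), G)) (Function('S')(G) = Mul(Add(-3, G), Pow(-4, -1)) = Mul(Add(-3, G), Rational(-1, 4)) = Add(Rational(3, 4), Mul(Rational(-1, 4), G)))
Function('n')(B, R) = -8 (Function('n')(B, R) = Add(-3, -5) = -8)
Mul(Function('n')(Function('S')(1), 2), Add(13, M)) = Mul(-8, Add(13, -15)) = Mul(-8, -2) = 16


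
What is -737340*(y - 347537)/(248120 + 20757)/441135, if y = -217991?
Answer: 27799094368/7907403693 ≈ 3.5156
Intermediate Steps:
-737340*(y - 347537)/(248120 + 20757)/441135 = -737340*(-217991 - 347537)/(248120 + 20757)/441135 = -737340/(268877/(-565528))*(1/441135) = -737340/(268877*(-1/565528))*(1/441135) = -737340/(-268877/565528)*(1/441135) = -737340*(-565528/268877)*(1/441135) = (416986415520/268877)*(1/441135) = 27799094368/7907403693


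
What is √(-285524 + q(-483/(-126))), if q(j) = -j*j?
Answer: 59*I*√2953/6 ≈ 534.36*I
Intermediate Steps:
q(j) = -j²
√(-285524 + q(-483/(-126))) = √(-285524 - (-483/(-126))²) = √(-285524 - (-483*(-1/126))²) = √(-285524 - (23/6)²) = √(-285524 - 1*529/36) = √(-285524 - 529/36) = √(-10279393/36) = 59*I*√2953/6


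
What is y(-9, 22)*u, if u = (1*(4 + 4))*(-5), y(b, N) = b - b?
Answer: 0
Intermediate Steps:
y(b, N) = 0
u = -40 (u = (1*8)*(-5) = 8*(-5) = -40)
y(-9, 22)*u = 0*(-40) = 0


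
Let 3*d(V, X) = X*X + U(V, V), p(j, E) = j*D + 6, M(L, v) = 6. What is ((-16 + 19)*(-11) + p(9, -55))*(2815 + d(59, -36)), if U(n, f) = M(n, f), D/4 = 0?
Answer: -87723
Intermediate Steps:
D = 0 (D = 4*0 = 0)
U(n, f) = 6
p(j, E) = 6 (p(j, E) = j*0 + 6 = 0 + 6 = 6)
d(V, X) = 2 + X**2/3 (d(V, X) = (X*X + 6)/3 = (X**2 + 6)/3 = (6 + X**2)/3 = 2 + X**2/3)
((-16 + 19)*(-11) + p(9, -55))*(2815 + d(59, -36)) = ((-16 + 19)*(-11) + 6)*(2815 + (2 + (1/3)*(-36)**2)) = (3*(-11) + 6)*(2815 + (2 + (1/3)*1296)) = (-33 + 6)*(2815 + (2 + 432)) = -27*(2815 + 434) = -27*3249 = -87723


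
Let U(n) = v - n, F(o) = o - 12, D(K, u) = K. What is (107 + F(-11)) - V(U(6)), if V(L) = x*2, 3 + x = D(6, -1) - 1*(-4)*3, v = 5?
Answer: 54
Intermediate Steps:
F(o) = -12 + o
x = 15 (x = -3 + (6 - 1*(-4)*3) = -3 + (6 + 4*3) = -3 + (6 + 12) = -3 + 18 = 15)
U(n) = 5 - n
V(L) = 30 (V(L) = 15*2 = 30)
(107 + F(-11)) - V(U(6)) = (107 + (-12 - 11)) - 1*30 = (107 - 23) - 30 = 84 - 30 = 54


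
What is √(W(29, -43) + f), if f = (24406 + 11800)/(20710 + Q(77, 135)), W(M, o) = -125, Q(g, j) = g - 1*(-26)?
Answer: I*√53394065647/20813 ≈ 11.102*I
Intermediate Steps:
Q(g, j) = 26 + g (Q(g, j) = g + 26 = 26 + g)
f = 36206/20813 (f = (24406 + 11800)/(20710 + (26 + 77)) = 36206/(20710 + 103) = 36206/20813 ≈ 1.7396)
√(W(29, -43) + f) = √(-125 + 36206/20813) = √(-2565419/20813) = I*√53394065647/20813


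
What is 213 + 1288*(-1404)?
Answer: -1808139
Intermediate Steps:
213 + 1288*(-1404) = 213 - 1808352 = -1808139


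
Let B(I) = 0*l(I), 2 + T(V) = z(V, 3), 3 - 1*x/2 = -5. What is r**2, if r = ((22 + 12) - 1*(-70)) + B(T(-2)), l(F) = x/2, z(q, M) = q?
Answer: 10816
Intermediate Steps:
x = 16 (x = 6 - 2*(-5) = 6 + 10 = 16)
l(F) = 8 (l(F) = 16/2 = 16*(1/2) = 8)
T(V) = -2 + V
B(I) = 0 (B(I) = 0*8 = 0)
r = 104 (r = ((22 + 12) - 1*(-70)) + 0 = (34 + 70) + 0 = 104 + 0 = 104)
r**2 = 104**2 = 10816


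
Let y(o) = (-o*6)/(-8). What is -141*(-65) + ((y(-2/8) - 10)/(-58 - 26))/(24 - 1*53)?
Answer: 357214877/38976 ≈ 9165.0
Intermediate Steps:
y(o) = 3*o/4 (y(o) = -6*o*(-⅛) = 3*o/4)
-141*(-65) + ((y(-2/8) - 10)/(-58 - 26))/(24 - 1*53) = -141*(-65) + ((3*(-2/8)/4 - 10)/(-58 - 26))/(24 - 1*53) = 9165 + ((3*(-2*⅛)/4 - 10)/(-84))/(24 - 53) = 9165 + (((¾)*(-¼) - 10)*(-1/84))/(-29) = 9165 + ((-3/16 - 10)*(-1/84))*(-1/29) = 9165 - 163/16*(-1/84)*(-1/29) = 9165 + (163/1344)*(-1/29) = 9165 - 163/38976 = 357214877/38976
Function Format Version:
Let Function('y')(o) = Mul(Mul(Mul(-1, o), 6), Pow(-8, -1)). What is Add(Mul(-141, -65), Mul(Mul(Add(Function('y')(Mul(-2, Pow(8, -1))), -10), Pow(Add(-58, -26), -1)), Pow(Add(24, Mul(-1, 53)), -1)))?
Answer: Rational(357214877, 38976) ≈ 9165.0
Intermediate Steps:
Function('y')(o) = Mul(Rational(3, 4), o) (Function('y')(o) = Mul(Mul(-6, o), Rational(-1, 8)) = Mul(Rational(3, 4), o))
Add(Mul(-141, -65), Mul(Mul(Add(Function('y')(Mul(-2, Pow(8, -1))), -10), Pow(Add(-58, -26), -1)), Pow(Add(24, Mul(-1, 53)), -1))) = Add(Mul(-141, -65), Mul(Mul(Add(Mul(Rational(3, 4), Mul(-2, Pow(8, -1))), -10), Pow(Add(-58, -26), -1)), Pow(Add(24, Mul(-1, 53)), -1))) = Add(9165, Mul(Mul(Add(Mul(Rational(3, 4), Mul(-2, Rational(1, 8))), -10), Pow(-84, -1)), Pow(Add(24, -53), -1))) = Add(9165, Mul(Mul(Add(Mul(Rational(3, 4), Rational(-1, 4)), -10), Rational(-1, 84)), Pow(-29, -1))) = Add(9165, Mul(Mul(Add(Rational(-3, 16), -10), Rational(-1, 84)), Rational(-1, 29))) = Add(9165, Mul(Mul(Rational(-163, 16), Rational(-1, 84)), Rational(-1, 29))) = Add(9165, Mul(Rational(163, 1344), Rational(-1, 29))) = Add(9165, Rational(-163, 38976)) = Rational(357214877, 38976)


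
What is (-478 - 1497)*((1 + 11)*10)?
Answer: -237000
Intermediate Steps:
(-478 - 1497)*((1 + 11)*10) = -23700*10 = -1975*120 = -237000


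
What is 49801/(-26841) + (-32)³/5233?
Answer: -1140134521/140458953 ≈ -8.1172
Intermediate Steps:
49801/(-26841) + (-32)³/5233 = 49801*(-1/26841) - 32768*1/5233 = -49801/26841 - 32768/5233 = -1140134521/140458953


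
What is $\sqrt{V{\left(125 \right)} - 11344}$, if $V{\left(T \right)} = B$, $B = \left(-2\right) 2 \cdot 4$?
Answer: $4 i \sqrt{710} \approx 106.58 i$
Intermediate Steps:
$B = -16$ ($B = \left(-4\right) 4 = -16$)
$V{\left(T \right)} = -16$
$\sqrt{V{\left(125 \right)} - 11344} = \sqrt{-16 - 11344} = \sqrt{-11360} = 4 i \sqrt{710}$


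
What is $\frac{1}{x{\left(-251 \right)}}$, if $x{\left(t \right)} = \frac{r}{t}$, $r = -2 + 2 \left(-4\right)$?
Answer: $\frac{251}{10} \approx 25.1$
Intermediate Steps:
$r = -10$ ($r = -2 - 8 = -10$)
$x{\left(t \right)} = - \frac{10}{t}$
$\frac{1}{x{\left(-251 \right)}} = \frac{1}{\left(-10\right) \frac{1}{-251}} = \frac{1}{\left(-10\right) \left(- \frac{1}{251}\right)} = \frac{1}{\frac{10}{251}} = \frac{251}{10}$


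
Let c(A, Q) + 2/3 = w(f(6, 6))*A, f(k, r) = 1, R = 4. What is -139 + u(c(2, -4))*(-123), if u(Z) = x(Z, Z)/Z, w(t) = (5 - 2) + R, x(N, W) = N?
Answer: -262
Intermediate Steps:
w(t) = 7 (w(t) = (5 - 2) + 4 = 3 + 4 = 7)
c(A, Q) = -⅔ + 7*A
u(Z) = 1 (u(Z) = Z/Z = 1)
-139 + u(c(2, -4))*(-123) = -139 + 1*(-123) = -139 - 123 = -262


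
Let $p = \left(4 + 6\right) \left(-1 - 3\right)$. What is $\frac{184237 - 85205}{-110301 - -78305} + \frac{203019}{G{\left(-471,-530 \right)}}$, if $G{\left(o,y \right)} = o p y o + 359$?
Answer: $- \frac{3146918428993}{1016744147093} \approx -3.0951$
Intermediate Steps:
$p = -40$ ($p = 10 \left(-4\right) = -40$)
$G{\left(o,y \right)} = 359 - 40 y o^{2}$ ($G{\left(o,y \right)} = o \left(-40\right) y o + 359 = - 40 o y o + 359 = - 40 y o^{2} + 359 = 359 - 40 y o^{2}$)
$\frac{184237 - 85205}{-110301 - -78305} + \frac{203019}{G{\left(-471,-530 \right)}} = \frac{184237 - 85205}{-110301 - -78305} + \frac{203019}{359 - - 21200 \left(-471\right)^{2}} = \frac{184237 - 85205}{-110301 + 78305} + \frac{203019}{359 - \left(-21200\right) 221841} = \frac{99032}{-31996} + \frac{203019}{359 + 4703029200} = 99032 \left(- \frac{1}{31996}\right) + \frac{203019}{4703029559} = - \frac{24758}{7999} + 203019 \cdot \frac{1}{4703029559} = - \frac{24758}{7999} + \frac{5487}{127108907} = - \frac{3146918428993}{1016744147093}$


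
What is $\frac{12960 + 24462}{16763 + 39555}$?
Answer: $\frac{18711}{28159} \approx 0.66448$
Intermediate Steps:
$\frac{12960 + 24462}{16763 + 39555} = \frac{37422}{56318} = 37422 \cdot \frac{1}{56318} = \frac{18711}{28159}$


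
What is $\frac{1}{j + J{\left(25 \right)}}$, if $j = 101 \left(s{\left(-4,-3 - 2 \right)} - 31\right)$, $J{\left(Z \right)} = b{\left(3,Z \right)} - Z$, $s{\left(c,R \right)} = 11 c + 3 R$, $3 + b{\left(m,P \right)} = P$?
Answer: $- \frac{1}{9093} \approx -0.00010997$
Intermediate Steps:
$b{\left(m,P \right)} = -3 + P$
$s{\left(c,R \right)} = 3 R + 11 c$
$J{\left(Z \right)} = -3$ ($J{\left(Z \right)} = \left(-3 + Z\right) - Z = -3$)
$j = -9090$ ($j = 101 \left(\left(3 \left(-3 - 2\right) + 11 \left(-4\right)\right) - 31\right) = 101 \left(\left(3 \left(-3 - 2\right) - 44\right) - 31\right) = 101 \left(\left(3 \left(-5\right) - 44\right) - 31\right) = 101 \left(\left(-15 - 44\right) - 31\right) = 101 \left(-59 - 31\right) = 101 \left(-90\right) = -9090$)
$\frac{1}{j + J{\left(25 \right)}} = \frac{1}{-9090 - 3} = \frac{1}{-9093} = - \frac{1}{9093}$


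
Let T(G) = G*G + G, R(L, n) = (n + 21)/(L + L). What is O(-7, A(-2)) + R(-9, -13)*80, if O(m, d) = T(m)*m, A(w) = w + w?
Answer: -2966/9 ≈ -329.56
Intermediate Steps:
A(w) = 2*w
R(L, n) = (21 + n)/(2*L) (R(L, n) = (21 + n)/((2*L)) = (21 + n)*(1/(2*L)) = (21 + n)/(2*L))
T(G) = G + G**2 (T(G) = G**2 + G = G + G**2)
O(m, d) = m**2*(1 + m) (O(m, d) = (m*(1 + m))*m = m**2*(1 + m))
O(-7, A(-2)) + R(-9, -13)*80 = (-7)**2*(1 - 7) + ((1/2)*(21 - 13)/(-9))*80 = 49*(-6) + ((1/2)*(-1/9)*8)*80 = -294 - 4/9*80 = -294 - 320/9 = -2966/9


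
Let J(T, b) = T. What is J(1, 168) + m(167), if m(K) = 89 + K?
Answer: 257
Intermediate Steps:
J(1, 168) + m(167) = 1 + (89 + 167) = 1 + 256 = 257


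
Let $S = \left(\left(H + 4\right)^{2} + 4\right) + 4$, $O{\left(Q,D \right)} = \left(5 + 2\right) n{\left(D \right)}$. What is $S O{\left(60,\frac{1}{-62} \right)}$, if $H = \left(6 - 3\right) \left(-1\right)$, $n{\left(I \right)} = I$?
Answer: $- \frac{63}{62} \approx -1.0161$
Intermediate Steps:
$H = -3$ ($H = 3 \left(-1\right) = -3$)
$O{\left(Q,D \right)} = 7 D$ ($O{\left(Q,D \right)} = \left(5 + 2\right) D = 7 D$)
$S = 9$ ($S = \left(\left(-3 + 4\right)^{2} + 4\right) + 4 = \left(1^{2} + 4\right) + 4 = \left(1 + 4\right) + 4 = 5 + 4 = 9$)
$S O{\left(60,\frac{1}{-62} \right)} = 9 \frac{7}{-62} = 9 \cdot 7 \left(- \frac{1}{62}\right) = 9 \left(- \frac{7}{62}\right) = - \frac{63}{62}$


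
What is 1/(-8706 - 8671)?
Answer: -1/17377 ≈ -5.7547e-5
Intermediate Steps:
1/(-8706 - 8671) = 1/(-17377) = -1/17377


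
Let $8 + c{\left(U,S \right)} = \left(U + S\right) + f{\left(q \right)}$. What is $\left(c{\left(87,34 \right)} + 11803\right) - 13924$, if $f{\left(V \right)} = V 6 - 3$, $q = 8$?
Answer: $-1963$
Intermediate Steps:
$f{\left(V \right)} = -3 + 6 V$ ($f{\left(V \right)} = 6 V - 3 = -3 + 6 V$)
$c{\left(U,S \right)} = 37 + S + U$ ($c{\left(U,S \right)} = -8 + \left(\left(U + S\right) + \left(-3 + 6 \cdot 8\right)\right) = -8 + \left(\left(S + U\right) + \left(-3 + 48\right)\right) = -8 + \left(\left(S + U\right) + 45\right) = -8 + \left(45 + S + U\right) = 37 + S + U$)
$\left(c{\left(87,34 \right)} + 11803\right) - 13924 = \left(\left(37 + 34 + 87\right) + 11803\right) - 13924 = \left(158 + 11803\right) - 13924 = 11961 - 13924 = -1963$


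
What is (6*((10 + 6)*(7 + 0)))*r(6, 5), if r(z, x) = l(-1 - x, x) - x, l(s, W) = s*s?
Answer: 20832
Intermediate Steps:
l(s, W) = s**2
r(z, x) = (-1 - x)**2 - x
(6*((10 + 6)*(7 + 0)))*r(6, 5) = (6*((10 + 6)*(7 + 0)))*((1 + 5)**2 - 1*5) = (6*(16*7))*(6**2 - 5) = (6*112)*(36 - 5) = 672*31 = 20832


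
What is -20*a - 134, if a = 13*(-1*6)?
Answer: 1426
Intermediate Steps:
a = -78 (a = 13*(-6) = -78)
-20*a - 134 = -20*(-78) - 134 = 1560 - 134 = 1426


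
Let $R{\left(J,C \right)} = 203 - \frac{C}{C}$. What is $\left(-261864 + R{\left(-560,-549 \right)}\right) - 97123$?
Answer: $-358785$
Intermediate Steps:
$R{\left(J,C \right)} = 202$ ($R{\left(J,C \right)} = 203 - 1 = 202$)
$\left(-261864 + R{\left(-560,-549 \right)}\right) - 97123 = \left(-261864 + 202\right) - 97123 = -261662 - 97123 = -358785$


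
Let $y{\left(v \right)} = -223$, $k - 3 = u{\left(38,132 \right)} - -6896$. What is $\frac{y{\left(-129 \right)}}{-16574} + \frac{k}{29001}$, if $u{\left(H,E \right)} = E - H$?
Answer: $\frac{5827105}{22888694} \approx 0.25458$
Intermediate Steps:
$k = 6993$ ($k = 3 + \left(\left(132 - 38\right) - -6896\right) = 3 + \left(\left(132 - 38\right) + 6896\right) = 3 + \left(94 + 6896\right) = 3 + 6990 = 6993$)
$\frac{y{\left(-129 \right)}}{-16574} + \frac{k}{29001} = - \frac{223}{-16574} + \frac{6993}{29001} = \left(-223\right) \left(- \frac{1}{16574}\right) + 6993 \cdot \frac{1}{29001} = \frac{223}{16574} + \frac{333}{1381} = \frac{5827105}{22888694}$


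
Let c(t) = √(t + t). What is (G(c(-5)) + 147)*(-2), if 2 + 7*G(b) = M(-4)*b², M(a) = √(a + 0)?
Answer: -2054/7 + 40*I/7 ≈ -293.43 + 5.7143*I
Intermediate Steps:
M(a) = √a
c(t) = √2*√t (c(t) = √(2*t) = √2*√t)
G(b) = -2/7 + 2*I*b²/7 (G(b) = -2/7 + (√(-4)*b²)/7 = -2/7 + ((2*I)*b²)/7 = -2/7 + (2*I*b²)/7 = -2/7 + 2*I*b²/7)
(G(c(-5)) + 147)*(-2) = ((-2/7 + 2*I*(√2*√(-5))²/7) + 147)*(-2) = ((-2/7 + 2*I*(√2*(I*√5))²/7) + 147)*(-2) = ((-2/7 + 2*I*(I*√10)²/7) + 147)*(-2) = ((-2/7 + (2/7)*I*(-10)) + 147)*(-2) = ((-2/7 - 20*I/7) + 147)*(-2) = (1027/7 - 20*I/7)*(-2) = -2054/7 + 40*I/7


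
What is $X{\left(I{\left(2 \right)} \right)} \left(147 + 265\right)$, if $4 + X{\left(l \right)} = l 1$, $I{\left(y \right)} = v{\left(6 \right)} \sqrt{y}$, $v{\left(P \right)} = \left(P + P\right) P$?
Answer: $-1648 + 29664 \sqrt{2} \approx 40303.0$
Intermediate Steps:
$v{\left(P \right)} = 2 P^{2}$ ($v{\left(P \right)} = 2 P P = 2 P^{2}$)
$I{\left(y \right)} = 72 \sqrt{y}$ ($I{\left(y \right)} = 2 \cdot 6^{2} \sqrt{y} = 2 \cdot 36 \sqrt{y} = 72 \sqrt{y}$)
$X{\left(l \right)} = -4 + l$ ($X{\left(l \right)} = -4 + l 1 = -4 + l$)
$X{\left(I{\left(2 \right)} \right)} \left(147 + 265\right) = \left(-4 + 72 \sqrt{2}\right) \left(147 + 265\right) = \left(-4 + 72 \sqrt{2}\right) 412 = -1648 + 29664 \sqrt{2}$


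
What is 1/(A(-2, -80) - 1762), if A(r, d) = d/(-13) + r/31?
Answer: -403/707632 ≈ -0.00056950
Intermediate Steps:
A(r, d) = -d/13 + r/31 (A(r, d) = d*(-1/13) + r*(1/31) = -d/13 + r/31)
1/(A(-2, -80) - 1762) = 1/((-1/13*(-80) + (1/31)*(-2)) - 1762) = 1/((80/13 - 2/31) - 1762) = 1/(2454/403 - 1762) = 1/(-707632/403) = -403/707632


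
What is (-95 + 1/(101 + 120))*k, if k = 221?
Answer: -20994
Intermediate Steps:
(-95 + 1/(101 + 120))*k = (-95 + 1/(101 + 120))*221 = (-95 + 1/221)*221 = -20994/221*221 = -20994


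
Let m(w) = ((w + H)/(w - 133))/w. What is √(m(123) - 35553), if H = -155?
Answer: I*√13447023585/615 ≈ 188.55*I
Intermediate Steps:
m(w) = (-155 + w)/(w*(-133 + w)) (m(w) = ((w - 155)/(w - 133))/w = ((-155 + w)/(-133 + w))/w = (-155 + w)/(w*(-133 + w)))
√(m(123) - 35553) = √((-155 + 123)/(123*(-133 + 123)) - 35553) = √((1/123)*(-32)/(-10) - 35553) = √((1/123)*(-⅒)*(-32) - 35553) = √(16/615 - 35553) = √(-21865079/615) = I*√13447023585/615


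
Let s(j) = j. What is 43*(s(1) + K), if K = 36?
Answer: 1591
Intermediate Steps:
43*(s(1) + K) = 43*(1 + 36) = 43*37 = 1591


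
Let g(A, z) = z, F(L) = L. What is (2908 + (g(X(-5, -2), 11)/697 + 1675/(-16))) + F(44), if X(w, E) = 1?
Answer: 31753405/11152 ≈ 2847.3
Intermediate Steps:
(2908 + (g(X(-5, -2), 11)/697 + 1675/(-16))) + F(44) = (2908 + (11/697 + 1675/(-16))) + 44 = (2908 + (11*(1/697) + 1675*(-1/16))) + 44 = (2908 + (11/697 - 1675/16)) + 44 = (2908 - 1167299/11152) + 44 = 31262717/11152 + 44 = 31753405/11152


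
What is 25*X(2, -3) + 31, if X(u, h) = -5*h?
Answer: 406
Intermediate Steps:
25*X(2, -3) + 31 = 25*(-5*(-3)) + 31 = 25*15 + 31 = 375 + 31 = 406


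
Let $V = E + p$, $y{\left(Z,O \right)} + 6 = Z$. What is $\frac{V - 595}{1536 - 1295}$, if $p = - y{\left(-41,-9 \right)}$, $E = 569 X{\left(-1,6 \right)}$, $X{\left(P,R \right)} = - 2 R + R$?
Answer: $- \frac{3962}{241} \approx -16.44$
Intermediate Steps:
$X{\left(P,R \right)} = - R$
$y{\left(Z,O \right)} = -6 + Z$
$E = -3414$ ($E = 569 \left(\left(-1\right) 6\right) = 569 \left(-6\right) = -3414$)
$p = 47$ ($p = - (-6 - 41) = \left(-1\right) \left(-47\right) = 47$)
$V = -3367$ ($V = -3414 + 47 = -3367$)
$\frac{V - 595}{1536 - 1295} = \frac{-3367 - 595}{1536 - 1295} = - \frac{3962}{241}$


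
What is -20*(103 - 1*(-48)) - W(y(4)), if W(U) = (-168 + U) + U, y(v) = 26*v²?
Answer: -3684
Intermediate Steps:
W(U) = -168 + 2*U
-20*(103 - 1*(-48)) - W(y(4)) = -20*(103 - 1*(-48)) - (-168 + 2*(26*4²)) = -20*(103 + 48) - (-168 + 2*(26*16)) = -20*151 - (-168 + 2*416) = -3020 - (-168 + 832) = -3020 - 1*664 = -3020 - 664 = -3684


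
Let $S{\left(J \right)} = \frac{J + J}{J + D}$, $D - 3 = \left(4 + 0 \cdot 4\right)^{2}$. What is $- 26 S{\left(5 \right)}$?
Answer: $- \frac{65}{6} \approx -10.833$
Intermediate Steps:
$D = 19$ ($D = 3 + \left(4 + 0 \cdot 4\right)^{2} = 3 + \left(4 + 0\right)^{2} = 3 + 4^{2} = 3 + 16 = 19$)
$S{\left(J \right)} = \frac{2 J}{19 + J}$ ($S{\left(J \right)} = \frac{J + J}{J + 19} = \frac{2 J}{19 + J}$)
$- 26 S{\left(5 \right)} = - 26 \cdot 2 \cdot 5 \frac{1}{19 + 5} = - 26 \cdot 2 \cdot 5 \cdot \frac{1}{24} = \left(-26\right) \frac{5}{12} = - \frac{65}{6}$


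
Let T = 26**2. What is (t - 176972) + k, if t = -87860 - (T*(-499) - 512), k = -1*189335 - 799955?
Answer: -916286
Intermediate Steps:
k = -989290 (k = -189335 - 799955 = -989290)
T = 676
t = 249976 (t = -87860 - (676*(-499) - 512) = -87860 - (-337324 - 512) = -87860 - 1*(-337836) = -87860 + 337836 = 249976)
(t - 176972) + k = (249976 - 176972) - 989290 = 73004 - 989290 = -916286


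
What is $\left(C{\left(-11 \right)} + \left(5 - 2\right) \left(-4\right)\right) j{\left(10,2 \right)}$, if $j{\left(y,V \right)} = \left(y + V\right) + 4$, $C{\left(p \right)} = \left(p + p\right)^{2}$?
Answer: $7552$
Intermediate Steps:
$C{\left(p \right)} = 4 p^{2}$ ($C{\left(p \right)} = \left(2 p\right)^{2} = 4 p^{2}$)
$j{\left(y,V \right)} = 4 + V + y$ ($j{\left(y,V \right)} = \left(V + y\right) + 4 = 4 + V + y$)
$\left(C{\left(-11 \right)} + \left(5 - 2\right) \left(-4\right)\right) j{\left(10,2 \right)} = \left(4 \left(-11\right)^{2} + \left(5 - 2\right) \left(-4\right)\right) \left(4 + 2 + 10\right) = \left(4 \cdot 121 + 3 \left(-4\right)\right) 16 = \left(484 - 12\right) 16 = 472 \cdot 16 = 7552$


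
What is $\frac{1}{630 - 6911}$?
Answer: $- \frac{1}{6281} \approx -0.00015921$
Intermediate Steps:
$\frac{1}{630 - 6911} = \frac{1}{-6281} = - \frac{1}{6281}$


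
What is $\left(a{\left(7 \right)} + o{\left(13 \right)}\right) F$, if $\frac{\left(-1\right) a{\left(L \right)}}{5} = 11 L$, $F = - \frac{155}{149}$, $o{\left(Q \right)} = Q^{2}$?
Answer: $\frac{33480}{149} \approx 224.7$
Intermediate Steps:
$F = - \frac{155}{149}$ ($F = \left(-155\right) \frac{1}{149} = - \frac{155}{149} \approx -1.0403$)
$a{\left(L \right)} = - 55 L$ ($a{\left(L \right)} = - 5 \cdot 11 L = - 55 L$)
$\left(a{\left(7 \right)} + o{\left(13 \right)}\right) F = \left(\left(-55\right) 7 + 13^{2}\right) \left(- \frac{155}{149}\right) = \left(-385 + 169\right) \left(- \frac{155}{149}\right) = \left(-216\right) \left(- \frac{155}{149}\right) = \frac{33480}{149}$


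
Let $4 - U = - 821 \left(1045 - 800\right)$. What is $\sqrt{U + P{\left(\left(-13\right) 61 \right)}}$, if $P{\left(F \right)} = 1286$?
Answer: $\sqrt{202435} \approx 449.93$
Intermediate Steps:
$U = 201149$ ($U = 4 - - 821 \left(1045 - 800\right) = 4 - \left(-821\right) 245 = 4 - -201145 = 4 + 201145 = 201149$)
$\sqrt{U + P{\left(\left(-13\right) 61 \right)}} = \sqrt{201149 + 1286} = \sqrt{202435}$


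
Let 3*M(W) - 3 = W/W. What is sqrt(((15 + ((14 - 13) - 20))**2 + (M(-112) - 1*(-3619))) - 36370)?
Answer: I*sqrt(294603)/3 ≈ 180.92*I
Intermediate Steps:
M(W) = 4/3 (M(W) = 1 + (W/W)/3 = 1 + (1/3)*1 = 1 + 1/3 = 4/3)
sqrt(((15 + ((14 - 13) - 20))**2 + (M(-112) - 1*(-3619))) - 36370) = sqrt(((15 + ((14 - 13) - 20))**2 + (4/3 - 1*(-3619))) - 36370) = sqrt(((15 + (1 - 20))**2 + (4/3 + 3619)) - 36370) = sqrt(((15 - 19)**2 + 10861/3) - 36370) = sqrt(((-4)**2 + 10861/3) - 36370) = sqrt((16 + 10861/3) - 36370) = sqrt(10909/3 - 36370) = sqrt(-98201/3) = I*sqrt(294603)/3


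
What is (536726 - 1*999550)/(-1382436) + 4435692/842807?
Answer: 1630532903170/291281684463 ≈ 5.5978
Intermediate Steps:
(536726 - 1*999550)/(-1382436) + 4435692/842807 = (536726 - 999550)*(-1/1382436) + 4435692*(1/842807) = -462824*(-1/1382436) + 4435692/842807 = 115706/345609 + 4435692/842807 = 1630532903170/291281684463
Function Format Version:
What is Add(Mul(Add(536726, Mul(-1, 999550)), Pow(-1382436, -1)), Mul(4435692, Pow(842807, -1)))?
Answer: Rational(1630532903170, 291281684463) ≈ 5.5978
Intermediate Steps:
Add(Mul(Add(536726, Mul(-1, 999550)), Pow(-1382436, -1)), Mul(4435692, Pow(842807, -1))) = Add(Mul(Add(536726, -999550), Rational(-1, 1382436)), Mul(4435692, Rational(1, 842807))) = Add(Mul(-462824, Rational(-1, 1382436)), Rational(4435692, 842807)) = Add(Rational(115706, 345609), Rational(4435692, 842807)) = Rational(1630532903170, 291281684463)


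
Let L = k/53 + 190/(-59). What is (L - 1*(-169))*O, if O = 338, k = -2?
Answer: 175176950/3127 ≈ 56021.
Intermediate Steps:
L = -10188/3127 (L = -2/53 + 190/(-59) = -2*1/53 + 190*(-1/59) = -2/53 - 190/59 = -10188/3127 ≈ -3.2581)
(L - 1*(-169))*O = (-10188/3127 - 1*(-169))*338 = (-10188/3127 + 169)*338 = (518275/3127)*338 = 175176950/3127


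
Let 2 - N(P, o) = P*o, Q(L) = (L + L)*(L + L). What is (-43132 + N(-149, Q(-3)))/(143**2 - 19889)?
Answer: -18883/280 ≈ -67.439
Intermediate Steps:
Q(L) = 4*L**2 (Q(L) = (2*L)*(2*L) = 4*L**2)
N(P, o) = 2 - P*o
(-43132 + N(-149, Q(-3)))/(143**2 - 19889) = (-43132 + (2 - 1*(-149)*4*(-3)**2))/(143**2 - 19889) = (-43132 + (2 - 1*(-149)*4*9))/(20449 - 19889) = (-43132 + (2 - 1*(-149)*36))/560 = (-43132 + (2 + 5364))*(1/560) = (-43132 + 5366)*(1/560) = -37766*1/560 = -18883/280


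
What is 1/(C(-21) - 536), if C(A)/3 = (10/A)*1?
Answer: -7/3762 ≈ -0.0018607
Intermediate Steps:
C(A) = 30/A (C(A) = 3*((10/A)*1) = 3*(10/A) = 30/A)
1/(C(-21) - 536) = 1/(30/(-21) - 536) = 1/(30*(-1/21) - 536) = 1/(-10/7 - 536) = 1/(-3762/7) = -7/3762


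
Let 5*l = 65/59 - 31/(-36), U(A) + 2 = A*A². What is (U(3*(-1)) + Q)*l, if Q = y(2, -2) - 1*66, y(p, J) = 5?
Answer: -4169/118 ≈ -35.331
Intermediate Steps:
U(A) = -2 + A³ (U(A) = -2 + A*A² = -2 + A³)
l = 4169/10620 (l = (65/59 - 31/(-36))/5 = (65*(1/59) - 31*(-1/36))/5 = (65/59 + 31/36)/5 = (⅕)*(4169/2124) = 4169/10620 ≈ 0.39256)
Q = -61 (Q = 5 - 1*66 = 5 - 66 = -61)
(U(3*(-1)) + Q)*l = ((-2 + (3*(-1))³) - 61)*(4169/10620) = ((-2 + (-3)³) - 61)*(4169/10620) = ((-2 - 27) - 61)*(4169/10620) = (-29 - 61)*(4169/10620) = -90*4169/10620 = -4169/118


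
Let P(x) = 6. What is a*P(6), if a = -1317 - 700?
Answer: -12102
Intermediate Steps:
a = -2017
a*P(6) = -2017*6 = -12102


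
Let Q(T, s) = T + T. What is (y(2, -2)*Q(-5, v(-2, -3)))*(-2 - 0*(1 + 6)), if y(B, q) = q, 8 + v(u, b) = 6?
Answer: -40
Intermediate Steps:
v(u, b) = -2 (v(u, b) = -8 + 6 = -2)
Q(T, s) = 2*T
(y(2, -2)*Q(-5, v(-2, -3)))*(-2 - 0*(1 + 6)) = (-4*(-5))*(-2 - 0*(1 + 6)) = (-2*(-10))*(-2 - 0*7) = 20*(-2 - 1*0) = 20*(-2 + 0) = 20*(-2) = -40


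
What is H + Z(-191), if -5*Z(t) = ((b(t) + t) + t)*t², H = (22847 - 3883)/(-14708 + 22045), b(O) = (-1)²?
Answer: 9270815707/3335 ≈ 2.7799e+6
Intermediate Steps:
b(O) = 1
H = 1724/667 (H = 18964/7337 = 18964*(1/7337) = 1724/667 ≈ 2.5847)
Z(t) = -t²*(1 + 2*t)/5 (Z(t) = -((1 + t) + t)*t²/5 = -(1 + 2*t)*t²/5 = -t²*(1 + 2*t)/5)
H + Z(-191) = 1724/667 + (⅕)*(-191)²*(-1 - 2*(-191)) = 1724/667 + (⅕)*36481*(-1 + 382) = 1724/667 + (⅕)*36481*381 = 1724/667 + 13899261/5 = 9270815707/3335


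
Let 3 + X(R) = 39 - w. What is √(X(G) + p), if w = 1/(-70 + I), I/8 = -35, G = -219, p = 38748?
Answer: √190041614/70 ≈ 196.94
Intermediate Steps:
I = -280 (I = 8*(-35) = -280)
w = -1/350 (w = 1/(-70 - 280) = 1/(-350) = -1/350 ≈ -0.0028571)
X(R) = 12601/350 (X(R) = -3 + (39 - 1*(-1/350)) = -3 + (39 + 1/350) = -3 + 13651/350 = 12601/350)
√(X(G) + p) = √(12601/350 + 38748) = √(13574401/350) = √190041614/70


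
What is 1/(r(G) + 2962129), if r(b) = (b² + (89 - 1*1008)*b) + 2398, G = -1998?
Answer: 1/8792693 ≈ 1.1373e-7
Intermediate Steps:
r(b) = 2398 + b² - 919*b (r(b) = (b² + (89 - 1008)*b) + 2398 = (b² - 919*b) + 2398 = 2398 + b² - 919*b)
1/(r(G) + 2962129) = 1/((2398 + (-1998)² - 919*(-1998)) + 2962129) = 1/((2398 + 3992004 + 1836162) + 2962129) = 1/(5830564 + 2962129) = 1/8792693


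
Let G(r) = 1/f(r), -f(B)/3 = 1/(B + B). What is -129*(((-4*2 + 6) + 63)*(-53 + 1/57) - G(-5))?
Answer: 7929630/19 ≈ 4.1735e+5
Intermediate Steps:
f(B) = -3/(2*B) (f(B) = -3/(B + B) = -3*1/(2*B) = -3/(2*B))
G(r) = -2*r/3 (G(r) = 1/(-3/(2*r)) = -2*r/3)
-129*(((-4*2 + 6) + 63)*(-53 + 1/57) - G(-5)) = -129*(((-4*2 + 6) + 63)*(-53 + 1/57) - (-2)*(-5)/3) = -129*(((-8 + 6) + 63)*(-53 + 1/57) - 1*10/3) = -129*((-2 + 63)*(-3020/57) - 10/3) = -129*(61*(-3020/57) - 10/3) = -129*(-184220/57 - 10/3) = -129*(-61470/19) = 7929630/19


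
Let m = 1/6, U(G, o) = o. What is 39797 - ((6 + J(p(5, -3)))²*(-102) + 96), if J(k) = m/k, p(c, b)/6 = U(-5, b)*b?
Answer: 758920121/17496 ≈ 43377.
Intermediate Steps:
p(c, b) = 6*b² (p(c, b) = 6*(b*b) = 6*b²)
m = ⅙ ≈ 0.16667
J(k) = 1/(6*k)
39797 - ((6 + J(p(5, -3)))²*(-102) + 96) = 39797 - ((6 + 1/(6*((6*(-3)²))))²*(-102) + 96) = 39797 - ((6 + 1/(6*((6*9))))²*(-102) + 96) = 39797 - ((6 + (⅙)/54)²*(-102) + 96) = 39797 - ((6 + (⅙)*(1/54))²*(-102) + 96) = 39797 - ((6 + 1/324)²*(-102) + 96) = 39797 - ((1945/324)²*(-102) + 96) = 39797 - ((3783025/104976)*(-102) + 96) = 39797 - (-64311425/17496 + 96) = 39797 - 1*(-62631809/17496) = 39797 + 62631809/17496 = 758920121/17496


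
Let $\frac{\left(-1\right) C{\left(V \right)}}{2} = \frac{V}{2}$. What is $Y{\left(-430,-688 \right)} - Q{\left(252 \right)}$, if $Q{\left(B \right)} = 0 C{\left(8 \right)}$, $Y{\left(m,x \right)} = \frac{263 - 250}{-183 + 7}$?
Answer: $- \frac{13}{176} \approx -0.073864$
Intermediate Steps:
$C{\left(V \right)} = - V$ ($C{\left(V \right)} = - 2 \frac{V}{2} = - V$)
$Y{\left(m,x \right)} = - \frac{13}{176}$ ($Y{\left(m,x \right)} = \frac{13}{-176} = 13 \left(- \frac{1}{176}\right) = - \frac{13}{176}$)
$Q{\left(B \right)} = 0$ ($Q{\left(B \right)} = 0 \left(\left(-1\right) 8\right) = 0 \left(-8\right) = 0$)
$Y{\left(-430,-688 \right)} - Q{\left(252 \right)} = - \frac{13}{176} - 0 = - \frac{13}{176} + 0 = - \frac{13}{176}$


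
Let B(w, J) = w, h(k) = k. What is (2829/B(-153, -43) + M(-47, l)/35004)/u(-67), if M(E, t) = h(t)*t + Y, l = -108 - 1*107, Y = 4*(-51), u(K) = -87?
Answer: 10220567/51770916 ≈ 0.19742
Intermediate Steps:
Y = -204
l = -215 (l = -108 - 107 = -215)
M(E, t) = -204 + t² (M(E, t) = t*t - 204 = t² - 204 = -204 + t²)
(2829/B(-153, -43) + M(-47, l)/35004)/u(-67) = (2829/(-153) + (-204 + (-215)²)/35004)/(-87) = (2829*(-1/153) + (-204 + 46225)*(1/35004))*(-1/87) = (-943/51 + 46021*(1/35004))*(-1/87) = (-943/51 + 46021/35004)*(-1/87) = -10220567/595068*(-1/87) = 10220567/51770916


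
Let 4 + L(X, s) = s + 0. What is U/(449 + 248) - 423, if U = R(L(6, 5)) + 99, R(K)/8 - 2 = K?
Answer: -7188/17 ≈ -422.82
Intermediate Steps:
L(X, s) = -4 + s (L(X, s) = -4 + (s + 0) = -4 + s)
R(K) = 16 + 8*K
U = 123 (U = (16 + 8*(-4 + 5)) + 99 = (16 + 8*1) + 99 = (16 + 8) + 99 = 24 + 99 = 123)
U/(449 + 248) - 423 = 123/(449 + 248) - 423 = 123/697 - 423 = 123*(1/697) - 423 = 3/17 - 423 = -7188/17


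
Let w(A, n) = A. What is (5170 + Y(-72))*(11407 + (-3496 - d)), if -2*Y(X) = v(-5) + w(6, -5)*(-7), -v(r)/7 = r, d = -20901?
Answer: 149058882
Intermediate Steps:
v(r) = -7*r
Y(X) = 7/2 (Y(X) = -(-7*(-5) + 6*(-7))/2 = -(35 - 42)/2 = -½*(-7) = 7/2)
(5170 + Y(-72))*(11407 + (-3496 - d)) = (5170 + 7/2)*(11407 + (-3496 - 1*(-20901))) = 10347*(11407 + (-3496 + 20901))/2 = 10347*(11407 + 17405)/2 = (10347/2)*28812 = 149058882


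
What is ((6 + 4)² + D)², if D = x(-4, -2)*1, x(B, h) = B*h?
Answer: 11664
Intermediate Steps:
D = 8 (D = -4*(-2)*1 = 8*1 = 8)
((6 + 4)² + D)² = ((6 + 4)² + 8)² = (10² + 8)² = (100 + 8)² = 108² = 11664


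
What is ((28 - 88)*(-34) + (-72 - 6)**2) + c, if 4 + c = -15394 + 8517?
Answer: 1243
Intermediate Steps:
c = -6881 (c = -4 + (-15394 + 8517) = -4 - 6877 = -6881)
((28 - 88)*(-34) + (-72 - 6)**2) + c = ((28 - 88)*(-34) + (-72 - 6)**2) - 6881 = (-60*(-34) + (-78)**2) - 6881 = (2040 + 6084) - 6881 = 8124 - 6881 = 1243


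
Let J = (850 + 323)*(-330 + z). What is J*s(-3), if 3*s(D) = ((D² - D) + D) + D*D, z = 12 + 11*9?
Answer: -1541322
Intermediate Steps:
z = 111 (z = 12 + 99 = 111)
s(D) = 2*D²/3 (s(D) = (((D² - D) + D) + D*D)/3 = (D² + D²)/3 = (2*D²)/3 = 2*D²/3)
J = -256887 (J = (850 + 323)*(-330 + 111) = 1173*(-219) = -256887)
J*s(-3) = -171258*(-3)² = -171258*9 = -256887*6 = -1541322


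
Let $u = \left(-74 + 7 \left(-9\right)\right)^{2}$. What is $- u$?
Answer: $-18769$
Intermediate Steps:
$u = 18769$ ($u = \left(-74 - 63\right)^{2} = \left(-137\right)^{2} = 18769$)
$- u = \left(-1\right) 18769 = -18769$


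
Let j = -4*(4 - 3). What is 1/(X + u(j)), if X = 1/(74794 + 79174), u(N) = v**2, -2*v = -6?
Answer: 153968/1385713 ≈ 0.11111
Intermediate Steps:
v = 3 (v = -1/2*(-6) = 3)
j = -4 (j = -4*1 = -4)
u(N) = 9 (u(N) = 3**2 = 9)
X = 1/153968 ≈ 6.4949e-6
1/(X + u(j)) = 1/(1/153968 + 9) = 1/(1385713/153968) = 153968/1385713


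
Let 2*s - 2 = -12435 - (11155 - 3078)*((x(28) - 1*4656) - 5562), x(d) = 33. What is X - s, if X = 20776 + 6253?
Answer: -41098877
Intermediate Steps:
X = 27029
s = 41125906 (s = 1 + (-12435 - (11155 - 3078)*((33 - 1*4656) - 5562))/2 = 1 + (-12435 - 8077*((33 - 4656) - 5562))/2 = 1 + (-12435 - 8077*(-4623 - 5562))/2 = 1 + (-12435 - 8077*(-10185))/2 = 1 + (-12435 - 1*(-82264245))/2 = 1 + (-12435 + 82264245)/2 = 1 + (½)*82251810 = 1 + 41125905 = 41125906)
X - s = 27029 - 1*41125906 = 27029 - 41125906 = -41098877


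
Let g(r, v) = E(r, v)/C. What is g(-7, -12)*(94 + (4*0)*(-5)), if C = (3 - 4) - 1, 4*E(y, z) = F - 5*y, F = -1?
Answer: -799/2 ≈ -399.50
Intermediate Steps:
E(y, z) = -¼ - 5*y/4 (E(y, z) = (-1 - 5*y)/4 = -¼ - 5*y/4)
C = -2 (C = -1 - 1 = -2)
g(r, v) = ⅛ + 5*r/8 (g(r, v) = (-¼ - 5*r/4)/(-2) = (-¼ - 5*r/4)*(-½) = ⅛ + 5*r/8)
g(-7, -12)*(94 + (4*0)*(-5)) = (⅛ + (5/8)*(-7))*(94 + (4*0)*(-5)) = (⅛ - 35/8)*(94 + 0*(-5)) = -17*(94 + 0)/4 = -17/4*94 = -799/2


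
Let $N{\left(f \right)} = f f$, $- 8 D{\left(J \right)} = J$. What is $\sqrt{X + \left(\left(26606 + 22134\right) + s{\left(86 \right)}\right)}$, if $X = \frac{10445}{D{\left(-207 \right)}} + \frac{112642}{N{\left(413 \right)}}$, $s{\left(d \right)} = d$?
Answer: $\frac{2 \sqrt{9994729782929}}{28497} \approx 221.88$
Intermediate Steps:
$D{\left(J \right)} = - \frac{J}{8}$
$N{\left(f \right)} = f^{2}$
$X = \frac{14276062534}{35307783}$ ($X = \frac{10445}{\left(- \frac{1}{8}\right) \left(-207\right)} + \frac{112642}{413^{2}} = \frac{10445}{\frac{207}{8}} + \frac{112642}{170569} = 10445 \cdot \frac{8}{207} + 112642 \cdot \frac{1}{170569} = \frac{83560}{207} + \frac{112642}{170569} = \frac{14276062534}{35307783} \approx 404.33$)
$\sqrt{X + \left(\left(26606 + 22134\right) + s{\left(86 \right)}\right)} = \sqrt{\frac{14276062534}{35307783} + \left(\left(26606 + 22134\right) + 86\right)} = \sqrt{\frac{14276062534}{35307783} + \left(48740 + 86\right)} = \sqrt{\frac{14276062534}{35307783} + 48826} = \sqrt{\frac{1738213875292}{35307783}} = \frac{2 \sqrt{9994729782929}}{28497}$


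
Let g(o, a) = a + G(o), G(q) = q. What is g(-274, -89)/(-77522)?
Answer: 363/77522 ≈ 0.0046825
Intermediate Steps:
g(o, a) = a + o
g(-274, -89)/(-77522) = (-89 - 274)/(-77522) = -363*(-1/77522) = 363/77522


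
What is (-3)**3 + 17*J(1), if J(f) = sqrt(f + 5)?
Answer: -27 + 17*sqrt(6) ≈ 14.641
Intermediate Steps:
J(f) = sqrt(5 + f)
(-3)**3 + 17*J(1) = (-3)**3 + 17*sqrt(5 + 1) = -27 + 17*sqrt(6)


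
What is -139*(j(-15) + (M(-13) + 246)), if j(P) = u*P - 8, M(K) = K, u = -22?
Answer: -77145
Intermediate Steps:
j(P) = -8 - 22*P (j(P) = -22*P - 8 = -8 - 22*P)
-139*(j(-15) + (M(-13) + 246)) = -139*((-8 - 22*(-15)) + (-13 + 246)) = -139*((-8 + 330) + 233) = -139*(322 + 233) = -139*555 = -77145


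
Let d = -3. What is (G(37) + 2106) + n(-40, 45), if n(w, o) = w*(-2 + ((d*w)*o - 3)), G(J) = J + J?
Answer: -213620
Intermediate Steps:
G(J) = 2*J
n(w, o) = w*(-5 - 3*o*w) (n(w, o) = w*(-2 + ((-3*w)*o - 3)) = w*(-2 + (-3*o*w - 3)) = w*(-2 + (-3 - 3*o*w)) = w*(-5 - 3*o*w))
(G(37) + 2106) + n(-40, 45) = (2*37 + 2106) - 1*(-40)*(5 + 3*45*(-40)) = (74 + 2106) - 1*(-40)*(5 - 5400) = 2180 - 1*(-40)*(-5395) = 2180 - 215800 = -213620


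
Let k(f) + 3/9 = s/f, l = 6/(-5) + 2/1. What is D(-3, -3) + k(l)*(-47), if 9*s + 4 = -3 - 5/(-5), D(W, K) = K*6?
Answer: 221/6 ≈ 36.833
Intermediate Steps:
D(W, K) = 6*K
l = ⅘ (l = 6*(-⅕) + 2*1 = -6/5 + 2 = ⅘ ≈ 0.80000)
s = -⅔ (s = -4/9 + (-3 - 5/(-5))/9 = -4/9 + (-3 - 5*(-⅕))/9 = -4/9 + (-3 + 1)/9 = -4/9 + (⅑)*(-2) = -4/9 - 2/9 = -⅔ ≈ -0.66667)
k(f) = -⅓ - 2/(3*f)
D(-3, -3) + k(l)*(-47) = 6*(-3) + ((-2 - 1*⅘)/(3*(⅘)))*(-47) = -18 + ((⅓)*(5/4)*(-2 - ⅘))*(-47) = -18 + ((⅓)*(5/4)*(-14/5))*(-47) = -18 - 7/6*(-47) = -18 + 329/6 = 221/6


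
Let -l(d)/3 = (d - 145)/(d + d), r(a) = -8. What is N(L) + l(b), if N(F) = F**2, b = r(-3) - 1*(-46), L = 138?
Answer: 1447665/76 ≈ 19048.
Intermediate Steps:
b = 38 (b = -8 - 1*(-46) = -8 + 46 = 38)
l(d) = -3*(-145 + d)/(2*d) (l(d) = -3*(d - 145)/(d + d) = -3*(-145 + d)/(2*d))
N(L) + l(b) = 138**2 + (3/2)*(145 - 1*38)/38 = 19044 + (3/2)*(1/38)*(145 - 38) = 19044 + (3/2)*(1/38)*107 = 19044 + 321/76 = 1447665/76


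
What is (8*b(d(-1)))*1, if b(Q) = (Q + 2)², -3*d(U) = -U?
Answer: 200/9 ≈ 22.222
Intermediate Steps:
d(U) = U/3 (d(U) = -(-1)*U/3 = U/3)
b(Q) = (2 + Q)²
(8*b(d(-1)))*1 = (8*(2 + (⅓)*(-1))²)*1 = (8*(2 - ⅓)²)*1 = (8*(5/3)²)*1 = (8*(25/9))*1 = (200/9)*1 = 200/9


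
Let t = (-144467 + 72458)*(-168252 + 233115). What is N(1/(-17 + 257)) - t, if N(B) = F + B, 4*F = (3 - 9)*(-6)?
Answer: 1120972746241/240 ≈ 4.6707e+9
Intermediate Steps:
F = 9 (F = ((3 - 9)*(-6))/4 = (-6*(-6))/4 = (¼)*36 = 9)
t = -4670719767 (t = -72009*64863 = -4670719767)
N(B) = 9 + B
N(1/(-17 + 257)) - t = (9 + 1/(-17 + 257)) - 1*(-4670719767) = (9 + 1/240) + 4670719767 = 2161/240 + 4670719767 = 1120972746241/240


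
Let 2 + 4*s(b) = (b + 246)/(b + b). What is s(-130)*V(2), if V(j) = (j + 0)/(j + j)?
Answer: -159/520 ≈ -0.30577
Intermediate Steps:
s(b) = -1/2 + (246 + b)/(8*b) (s(b) = -1/2 + ((b + 246)/(b + b))/4 = -1/2 + ((246 + b)/((2*b)))/4 = -1/2 + ((246 + b)*(1/(2*b)))/4 = -1/2 + ((246 + b)/(2*b))/4 = -1/2 + (246 + b)/(8*b))
V(j) = 1/2 (V(j) = j/((2*j)) = j*(1/(2*j)) = 1/2)
s(-130)*V(2) = ((3/8)*(82 - 1*(-130))/(-130))*(1/2) = ((3/8)*(-1/130)*(82 + 130))*(1/2) = ((3/8)*(-1/130)*212)*(1/2) = -159/260*1/2 = -159/520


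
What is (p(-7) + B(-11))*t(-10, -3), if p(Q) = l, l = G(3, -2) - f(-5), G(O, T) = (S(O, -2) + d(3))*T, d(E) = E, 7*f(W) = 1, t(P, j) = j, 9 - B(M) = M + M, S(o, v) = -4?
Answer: -690/7 ≈ -98.571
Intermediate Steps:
B(M) = 9 - 2*M (B(M) = 9 - (M + M) = 9 - 2*M)
f(W) = ⅐ (f(W) = (⅐)*1 = ⅐)
G(O, T) = -T (G(O, T) = (-4 + 3)*T = -T)
l = 13/7 (l = -1*(-2) - 1*⅐ = 2 - ⅐ = 13/7 ≈ 1.8571)
p(Q) = 13/7
(p(-7) + B(-11))*t(-10, -3) = (13/7 + (9 - 2*(-11)))*(-3) = (13/7 + (9 + 22))*(-3) = (13/7 + 31)*(-3) = (230/7)*(-3) = -690/7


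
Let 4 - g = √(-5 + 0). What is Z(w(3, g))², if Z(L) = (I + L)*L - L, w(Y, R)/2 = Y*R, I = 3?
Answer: -252864 - 266400*I*√5 ≈ -2.5286e+5 - 5.9569e+5*I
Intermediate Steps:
g = 4 - I*√5 (g = 4 - √(-5 + 0) = 4 - √(-5) = 4 - I*√5 ≈ 4.0 - 2.2361*I)
w(Y, R) = 2*R*Y (w(Y, R) = 2*(Y*R) = 2*(R*Y) = 2*R*Y)
Z(L) = -L + L*(3 + L) (Z(L) = (3 + L)*L - L = L*(3 + L) - L = -L + L*(3 + L))
Z(w(3, g))² = ((2*(4 - I*√5)*3)*(2 + 2*(4 - I*√5)*3))² = ((24 - 6*I*√5)*(2 + (24 - 6*I*√5)))² = ((24 - 6*I*√5)*(26 - 6*I*√5))² = (24 - 6*I*√5)²*(26 - 6*I*√5)²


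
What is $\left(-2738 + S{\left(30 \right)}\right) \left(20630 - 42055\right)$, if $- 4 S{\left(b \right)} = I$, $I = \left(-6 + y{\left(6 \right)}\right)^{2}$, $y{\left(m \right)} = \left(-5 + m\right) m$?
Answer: $58661650$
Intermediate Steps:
$y{\left(m \right)} = m \left(-5 + m\right)$
$I = 0$ ($I = \left(-6 + 6 \left(-5 + 6\right)\right)^{2} = \left(-6 + 6 \cdot 1\right)^{2} = \left(-6 + 6\right)^{2} = 0^{2} = 0$)
$S{\left(b \right)} = 0$ ($S{\left(b \right)} = \left(- \frac{1}{4}\right) 0 = 0$)
$\left(-2738 + S{\left(30 \right)}\right) \left(20630 - 42055\right) = \left(-2738 + 0\right) \left(20630 - 42055\right) = \left(-2738\right) \left(-21425\right) = 58661650$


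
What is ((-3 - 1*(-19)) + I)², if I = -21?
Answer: 25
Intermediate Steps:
((-3 - 1*(-19)) + I)² = ((-3 - 1*(-19)) - 21)² = ((-3 + 19) - 21)² = (16 - 21)² = (-5)² = 25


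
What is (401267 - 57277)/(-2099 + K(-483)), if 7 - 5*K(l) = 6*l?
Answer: -171995/759 ≈ -226.61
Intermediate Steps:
K(l) = 7/5 - 6*l/5
(401267 - 57277)/(-2099 + K(-483)) = (401267 - 57277)/(-2099 + (7/5 - 6/5*(-483))) = 343990/(-2099 + (7/5 + 2898/5)) = 343990/(-2099 + 581) = 343990/(-1518) = 343990*(-1/1518) = -171995/759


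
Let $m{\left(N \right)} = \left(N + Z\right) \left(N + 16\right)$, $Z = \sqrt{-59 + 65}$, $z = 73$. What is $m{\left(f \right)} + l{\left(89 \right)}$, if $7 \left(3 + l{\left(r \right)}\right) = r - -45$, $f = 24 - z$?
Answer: $\frac{11432}{7} - 33 \sqrt{6} \approx 1552.3$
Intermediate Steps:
$f = -49$ ($f = 24 - 73 = -49$)
$Z = \sqrt{6} \approx 2.4495$
$m{\left(N \right)} = \left(16 + N\right) \left(N + \sqrt{6}\right)$ ($m{\left(N \right)} = \left(N + \sqrt{6}\right) \left(N + 16\right) = \left(N + \sqrt{6}\right) \left(16 + N\right) = \left(16 + N\right) \left(N + \sqrt{6}\right)$)
$l{\left(r \right)} = \frac{24}{7} + \frac{r}{7}$ ($l{\left(r \right)} = -3 + \frac{r - -45}{7} = -3 + \frac{r + \left(-33 + 78\right)}{7} = -3 + \frac{r + 45}{7} = -3 + \frac{45 + r}{7} = -3 + \left(\frac{45}{7} + \frac{r}{7}\right) = \frac{24}{7} + \frac{r}{7}$)
$m{\left(f \right)} + l{\left(89 \right)} = \left(\left(-49\right)^{2} + 16 \left(-49\right) + 16 \sqrt{6} - 49 \sqrt{6}\right) + \left(\frac{24}{7} + \frac{1}{7} \cdot 89\right) = \left(2401 - 784 + 16 \sqrt{6} - 49 \sqrt{6}\right) + \left(\frac{24}{7} + \frac{89}{7}\right) = \left(1617 - 33 \sqrt{6}\right) + \frac{113}{7} = \frac{11432}{7} - 33 \sqrt{6}$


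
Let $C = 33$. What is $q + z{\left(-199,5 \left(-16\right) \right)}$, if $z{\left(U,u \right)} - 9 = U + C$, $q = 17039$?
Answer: $16882$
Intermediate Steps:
$z{\left(U,u \right)} = 42 + U$ ($z{\left(U,u \right)} = 9 + \left(U + 33\right) = 9 + \left(33 + U\right) = 42 + U$)
$q + z{\left(-199,5 \left(-16\right) \right)} = 17039 + \left(42 - 199\right) = 17039 - 157 = 16882$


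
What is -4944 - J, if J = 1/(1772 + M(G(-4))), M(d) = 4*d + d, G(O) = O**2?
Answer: -9156289/1852 ≈ -4944.0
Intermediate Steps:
M(d) = 5*d
J = 1/1852 (J = 1/(1772 + 5*(-4)**2) = 1/(1772 + 5*16) = 1/(1772 + 80) = 1/1852 ≈ 0.00053996)
-4944 - J = -4944 - 1*1/1852 = -4944 - 1/1852 = -9156289/1852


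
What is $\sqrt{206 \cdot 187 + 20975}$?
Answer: $\sqrt{59497} \approx 243.92$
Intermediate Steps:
$\sqrt{206 \cdot 187 + 20975} = \sqrt{38522 + 20975} = \sqrt{59497}$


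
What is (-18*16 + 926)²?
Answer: 407044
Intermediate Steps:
(-18*16 + 926)² = (-288 + 926)² = 638² = 407044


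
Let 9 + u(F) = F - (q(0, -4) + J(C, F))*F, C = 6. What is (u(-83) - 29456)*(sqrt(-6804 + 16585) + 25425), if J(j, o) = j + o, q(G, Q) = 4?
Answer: -905307975 - 35607*sqrt(9781) ≈ -9.0883e+8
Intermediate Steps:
u(F) = -9 + F - F*(10 + F) (u(F) = -9 + (F - (4 + (6 + F))*F) = -9 + (F - (10 + F)*F) = -9 + (F - F*(10 + F)) = -9 + F - F*(10 + F))
(u(-83) - 29456)*(sqrt(-6804 + 16585) + 25425) = ((-9 - 1*(-83)**2 - 9*(-83)) - 29456)*(sqrt(-6804 + 16585) + 25425) = ((-9 - 1*6889 + 747) - 29456)*(sqrt(9781) + 25425) = ((-9 - 6889 + 747) - 29456)*(25425 + sqrt(9781)) = (-6151 - 29456)*(25425 + sqrt(9781)) = -35607*(25425 + sqrt(9781)) = -905307975 - 35607*sqrt(9781)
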